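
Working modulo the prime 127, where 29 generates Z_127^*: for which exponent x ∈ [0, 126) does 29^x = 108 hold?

105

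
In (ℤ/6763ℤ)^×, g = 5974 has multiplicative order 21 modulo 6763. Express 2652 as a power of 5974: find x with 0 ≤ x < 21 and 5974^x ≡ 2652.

9

Successive powers of 5974 modulo 6763:
  5974^0=1  5974^1=5974  5974^2=325  5974^3=569  5974^4=4180  5974^5=2324
  5974^6=5900  5974^7=4607  5974^8=3571  5974^9=2652
So 5974^9 ≡ 2652 (mod 6763), giving x = 9.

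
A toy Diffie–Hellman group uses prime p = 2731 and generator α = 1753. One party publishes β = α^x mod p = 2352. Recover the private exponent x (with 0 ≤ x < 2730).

Baby-step giant-step with m = ceil(sqrt(2730)) = 53.
Baby table (1753^j mod 2731 for j=0..52):
  0:1  1:1753  2:634  3:2616  4:499  5:827  6:2301  7:2697
  8:480  9:292  10:1179  11:2151  12:1923  13:965  14:1156  15:66
  16:996  17:879  18:603  19:162  20:2693  21:1661  22:487  23:1639
  24:155  25:1346  26:2685  27:1292  28:877  29:2559  30:1625  31:192
  32:663  33:1564  34:2499  35:223  36:386  37:2101  38:1665  39:2037
  40:1444  41:2426  42:611  43:531  44:2303  45:741  46:1748  47:62
  48:2177  49:1074  50:1063  51:897  52:2116
Giant step factor: 1753^(-53) ≡ 542 (mod 2731).
Scan 2352·542^i mod 2731 for i = 0, 1, …:
  i=0: 2352   i=1: 2138   i=2: 852   i=3: 245
  i=4: 1702   i=5: 2137   i=6: 310   i=7: 1429
  i=8: 1645   i=9: 1284     …   i=39: 2479
  i=40: 2697
Match at i=40, j=7: x = 40·53 + 7 = 2127.

2127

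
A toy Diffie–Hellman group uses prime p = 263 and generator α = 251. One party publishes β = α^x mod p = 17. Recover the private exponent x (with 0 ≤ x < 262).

Baby-step giant-step with m = ceil(sqrt(262)) = 17.
Baby table (251^j mod 263 for j=0..16):
  0:1  1:251  2:144  3:113  4:222  5:229  6:145  7:101
  8:103  9:79  10:104  11:67  12:248  13:180  14:207  15:146
  16:89
Giant step factor: 251^(-17) ≡ 115 (mod 263).
Scan 17·115^i mod 263 for i = 0, 1, …:
  i=0: 17   i=1: 114   i=2: 223   i=3: 134
  i=4: 156   i=5: 56   i=6: 128   i=7: 255
  i=8: 132   i=9: 189   i=10: 169   i=11: 236
  i=12: 51   i=13: 79
Match at i=13, j=9: x = 13·17 + 9 = 230.

230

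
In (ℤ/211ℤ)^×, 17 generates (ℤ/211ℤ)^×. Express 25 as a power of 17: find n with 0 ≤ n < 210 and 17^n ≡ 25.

Baby-step giant-step with m = ceil(sqrt(210)) = 15.
Baby table (17^j mod 211 for j=0..14):
  0:1  1:17  2:78  3:60  4:176  5:38  6:13  7:10
  8:170  9:147  10:178  11:72  12:169  13:130  14:100
Giant step factor: 17^(-15) ≡ 88 (mod 211).
Scan 25·88^i mod 211 for i = 0, 1, …:
  i=0: 25   i=1: 90   i=2: 113   i=3: 27
  i=4: 55   i=5: 198   i=6: 122   i=7: 186
  i=8: 121   i=9: 98   i=10: 184   i=11: 156
  i=12: 13
Match at i=12, j=6: n = 12·15 + 6 = 186.

186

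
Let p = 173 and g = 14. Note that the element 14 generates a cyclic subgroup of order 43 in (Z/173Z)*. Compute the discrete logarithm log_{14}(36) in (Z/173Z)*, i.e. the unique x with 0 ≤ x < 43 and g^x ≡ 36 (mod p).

Baby-step giant-step with m = ceil(sqrt(43)) = 7.
Baby table (14^j mod 173 for j=0..6):
  0:1  1:14  2:23  3:149  4:10  5:140  6:57
Giant step factor: 14^(-7) ≡ 142 (mod 173).
Scan 36·142^i mod 173 for i = 0, 1, …:
  i=0: 36   i=1: 95   i=2: 169   i=3: 124
  i=4: 135   i=5: 140
Match at i=5, j=5: x = 5·7 + 5 = 40.

40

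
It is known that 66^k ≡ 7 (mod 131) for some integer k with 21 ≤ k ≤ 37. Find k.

34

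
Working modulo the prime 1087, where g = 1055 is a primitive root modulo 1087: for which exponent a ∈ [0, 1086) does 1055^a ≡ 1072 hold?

61

Baby-step giant-step with m = ceil(sqrt(1086)) = 33.
Baby table (1055^j mod 1087 for j=0..32):
  0:1  1:1055  2:1024  3:929  4:708  5:171  6:1050  7:97
  8:157  9:411  10:979  11:195  12:282  13:759  14:713  15:11
  16:735  17:394  18:436  19:179  20:794  21:680  22:1067  23:640
  24:173  25:986  26:1058  27:928  28:740  29:234  30:121  31:476
  32:1073
Giant step factor: 1055^(-33) ≡ 313 (mod 1087).
Scan 1072·313^i mod 1087 for i = 0, 1, …:
  i=0: 1072   i=1: 740
Match at i=1, j=28: a = 1·33 + 28 = 61.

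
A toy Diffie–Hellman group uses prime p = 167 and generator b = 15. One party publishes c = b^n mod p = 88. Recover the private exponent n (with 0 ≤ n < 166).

40

Baby-step giant-step with m = ceil(sqrt(166)) = 13.
Baby table (15^j mod 167 for j=0..12):
  0:1  1:15  2:58  3:35  4:24  5:26  6:56  7:5
  8:75  9:123  10:8  11:120  12:130
Giant step factor: 15^(-13) ≡ 34 (mod 167).
Scan 88·34^i mod 167 for i = 0, 1, …:
  i=0: 88   i=1: 153   i=2: 25   i=3: 15
Match at i=3, j=1: n = 3·13 + 1 = 40.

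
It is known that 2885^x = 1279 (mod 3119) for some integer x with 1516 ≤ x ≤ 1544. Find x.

1541

Compute 2885^1516 mod 3119 = 1493, then multiply by 2885 repeatedly:
  2885^1516=1493  2885^1517=3085  2885^1518=1718  2885^1519=339  2885^1520=1768
  2885^1521=1115  2885^1522=1086  2885^1523=1634  2885^1524=1281  2885^1525=2789
  2885^1526=2364  2885^1527=2006  2885^1528=1565  2885^1529=1832  2885^1530=1734
  2885^1531=2833  2885^1532=1425  2885^1533=283  2885^1534=2396  2885^1535=756
  2885^1536=879  2885^1537=168  2885^1538=1235  2885^1539=1077  2885^1540=621
  2885^1541=1279
Found 1279 at exponent 1541.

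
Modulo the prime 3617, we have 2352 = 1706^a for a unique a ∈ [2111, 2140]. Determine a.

Compute 1706^2111 mod 3617 = 3083, then multiply by 1706 repeatedly:
  1706^2111=3083  1706^2112=480  1706^2113=1438  1706^2114=902  1706^2115=1587
  1706^2116=1906  1706^2117=3570  1706^2118=3009  1706^2119=831  1706^2120=3439
  1706^2121=160  1706^2122=1685  1706^2123=2712  1706^2124=529  1706^2125=1841
  1706^2126=1190  1706^2127=1003  1706^2128=277  1706^2129=2352
Found 2352 at exponent 2129.

2129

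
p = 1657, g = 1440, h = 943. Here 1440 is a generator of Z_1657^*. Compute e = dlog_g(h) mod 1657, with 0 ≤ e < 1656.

Baby-step giant-step with m = ceil(sqrt(1656)) = 41.
Baby table (1440^j mod 1657 for j=0..40):
  0:1  1:1440  2:693  3:406  4:1376  5:1325  6:793  7:247
  8:1082  9:500  10:862  11:187  12:846  13:345  14:1357  15:477
  16:882  17:818  18:1450  19:180  20:708  21:465  22:172  23:787
  24:1549  25:238  26:1378  27:891  28:522  29:1059  30:520  31:1493
  32:791  33:681  34:1353  35:1345  36:1424  37:851  38:917  39:1508
  40:850
Giant step factor: 1440^(-41) ≡ 998 (mod 1657).
Scan 943·998^i mod 1657 for i = 0, 1, …:
  i=0: 943   i=1: 1595   i=2: 1090   i=3: 828
  i=4: 1158   i=5: 755   i=6: 1212   i=7: 1623
  i=8: 865   i=9: 1630     …   i=35: 92
  i=36: 681
Match at i=36, j=33: e = 36·41 + 33 = 1509.

1509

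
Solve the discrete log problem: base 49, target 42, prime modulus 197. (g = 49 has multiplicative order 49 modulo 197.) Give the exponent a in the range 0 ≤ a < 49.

32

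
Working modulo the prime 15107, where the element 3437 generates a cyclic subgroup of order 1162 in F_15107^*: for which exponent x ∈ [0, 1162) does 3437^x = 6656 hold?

885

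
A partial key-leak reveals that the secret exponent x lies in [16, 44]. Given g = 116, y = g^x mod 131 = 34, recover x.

18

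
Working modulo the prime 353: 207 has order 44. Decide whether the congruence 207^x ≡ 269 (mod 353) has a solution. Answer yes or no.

no

269 ∈ ⟨207⟩ iff 269^44 ≡ 1 (mod 353), since |⟨207⟩| = 44.
269^44 mod 353 = 352.
Since 352 ≠ 1, 269 does not lie in the subgroup.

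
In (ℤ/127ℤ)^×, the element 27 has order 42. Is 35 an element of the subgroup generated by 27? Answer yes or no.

35 ∈ ⟨27⟩ iff 35^42 ≡ 1 (mod 127), since |⟨27⟩| = 42.
35^42 mod 127 = 107.
Since 107 ≠ 1, 35 does not lie in the subgroup.

no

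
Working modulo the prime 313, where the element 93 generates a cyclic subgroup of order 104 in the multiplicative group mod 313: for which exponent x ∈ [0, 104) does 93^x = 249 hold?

Baby-step giant-step with m = ceil(sqrt(104)) = 11.
Baby table (93^j mod 313 for j=0..10):
  0:1  1:93  2:198  3:260  4:79  5:148  6:305  7:195
  8:294  9:111  10:307
Giant step factor: 93^(-11) ≡ 290 (mod 313).
Scan 249·290^i mod 313 for i = 0, 1, …:
  i=0: 249   i=1: 220   i=2: 261   i=3: 257
  i=4: 36   i=5: 111
Match at i=5, j=9: x = 5·11 + 9 = 64.

64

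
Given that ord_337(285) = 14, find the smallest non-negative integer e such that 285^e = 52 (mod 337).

8

Successive powers of 285 modulo 337:
  285^0=1  285^1=285  285^2=8  285^3=258  285^4=64  285^5=42
  285^6=175  285^7=336  285^8=52
So 285^8 ≡ 52 (mod 337), giving e = 8.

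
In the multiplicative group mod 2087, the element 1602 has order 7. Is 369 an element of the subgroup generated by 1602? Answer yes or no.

369 ∈ ⟨1602⟩ iff 369^7 ≡ 1 (mod 2087), since |⟨1602⟩| = 7.
369^7 mod 2087 = 1255.
Since 1255 ≠ 1, 369 does not lie in the subgroup.

no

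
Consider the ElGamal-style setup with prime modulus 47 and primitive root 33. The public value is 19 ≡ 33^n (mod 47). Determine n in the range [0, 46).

17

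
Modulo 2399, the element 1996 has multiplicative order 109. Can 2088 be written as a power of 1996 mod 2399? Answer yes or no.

2088 ∈ ⟨1996⟩ iff 2088^109 ≡ 1 (mod 2399), since |⟨1996⟩| = 109.
2088^109 mod 2399 = 1848.
Since 1848 ≠ 1, 2088 does not lie in the subgroup.

no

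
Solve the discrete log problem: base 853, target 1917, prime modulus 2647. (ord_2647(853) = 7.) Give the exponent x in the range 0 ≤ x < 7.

4

Successive powers of 853 modulo 2647:
  853^0=1  853^1=853  853^2=2331  853^3=446  853^4=1917
So 853^4 ≡ 1917 (mod 2647), giving x = 4.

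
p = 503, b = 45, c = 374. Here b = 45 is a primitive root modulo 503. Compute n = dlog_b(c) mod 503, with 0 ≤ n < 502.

Baby-step giant-step with m = ceil(sqrt(502)) = 23.
Baby table (45^j mod 503 for j=0..22):
  0:1  1:45  2:13  3:82  4:169  5:60  6:185  7:277
  8:393  9:80  10:79  11:34  12:21  13:442  14:273  15:213
  16:28  17:254  18:364  19:284  20:205  21:171  22:150
Giant step factor: 45^(-23) ≡ 267 (mod 503).
Scan 374·267^i mod 503 for i = 0, 1, …:
  i=0: 374   i=1: 264   i=2: 68   i=3: 48
  i=4: 241   i=5: 466   i=6: 181   i=7: 39
  i=8: 353   i=9: 190     …   i=18: 500
  i=19: 205
Match at i=19, j=20: n = 19·23 + 20 = 457.

457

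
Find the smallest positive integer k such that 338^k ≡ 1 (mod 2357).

2356

The order of 338 must divide p − 1 = 2356 = 2^2 · 19 · 31.
Divisors: 1, 2, 4, 19, 31, 38, 62, 76, 124, 589, 1178, 2356.
Check each in increasing order: 338^1 ≡ 338;  338^2 ≡ 1108;  338^4 ≡ 2024;  338^19 ≡ 910;  338^31 ≡ 1751;  338^38 ≡ 793;  338^62 ≡ 1901;  338^76 ≡ 1887;  338^124 ≡ 520;  338^589 ≡ 633;  338^1178 ≡ 2356;  338^2356 ≡ 1.
Smallest exponent giving 1 is 2356.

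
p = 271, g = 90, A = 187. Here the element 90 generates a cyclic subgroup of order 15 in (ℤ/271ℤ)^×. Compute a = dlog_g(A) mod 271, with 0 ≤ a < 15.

Successive powers of 90 modulo 271:
  90^0=1  90^1=90  90^2=241  90^3=10  90^4=87  90^5=242
  90^6=100  90^7=57  90^8=252  90^9=187
So 90^9 ≡ 187 (mod 271), giving a = 9.

9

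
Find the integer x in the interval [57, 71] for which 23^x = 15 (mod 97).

Compute 23^57 mod 97 = 20, then multiply by 23 repeatedly:
  23^57=20  23^58=72  23^59=7  23^60=64  23^61=17
  23^62=3  23^63=69  23^64=35  23^65=29  23^66=85
  23^67=15
Found 15 at exponent 67.

67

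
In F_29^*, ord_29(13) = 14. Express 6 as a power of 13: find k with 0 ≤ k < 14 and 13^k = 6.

5

Successive powers of 13 modulo 29:
  13^0=1  13^1=13  13^2=24  13^3=22  13^4=25  13^5=6
So 13^5 ≡ 6 (mod 29), giving k = 5.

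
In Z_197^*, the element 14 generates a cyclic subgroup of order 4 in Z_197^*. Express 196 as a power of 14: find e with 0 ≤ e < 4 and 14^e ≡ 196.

2

Successive powers of 14 modulo 197:
  14^0=1  14^1=14  14^2=196
So 14^2 ≡ 196 (mod 197), giving e = 2.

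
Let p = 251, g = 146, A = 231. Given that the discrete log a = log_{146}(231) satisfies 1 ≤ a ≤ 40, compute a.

25

Compute 146^1 mod 251 = 146, then multiply by 146 repeatedly:
  146^1=146  146^2=232  146^3=238  146^4=110  146^5=247
  146^6=169  146^7=76  146^8=52  146^9=62  146^10=16
  146^11=77  146^12=198  146^13=43  146^14=3  146^15=187
  146^16=194  146^17=212  146^18=79  146^19=239  146^20=5
  146^21=228  146^22=156  146^23=186  146^24=48  146^25=231
Found 231 at exponent 25.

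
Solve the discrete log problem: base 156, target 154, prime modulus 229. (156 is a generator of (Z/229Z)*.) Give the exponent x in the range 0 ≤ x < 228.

Baby-step giant-step with m = ceil(sqrt(228)) = 16.
Baby table (156^j mod 229 for j=0..15):
  0:1  1:156  2:62  3:54  4:180  5:142  6:168  7:102
  8:111  9:141  10:12  11:40  12:57  13:190  14:99  15:101
Giant step factor: 156^(-16) ≡ 173 (mod 229).
Scan 154·173^i mod 229 for i = 0, 1, …:
  i=0: 154   i=1: 78   i=2: 212   i=3: 36
  i=4: 45   i=5: 228   i=6: 56   i=7: 70
  i=8: 202   i=9: 138   i=10: 58   i=11: 187
  i=12: 62
Match at i=12, j=2: x = 12·16 + 2 = 194.

194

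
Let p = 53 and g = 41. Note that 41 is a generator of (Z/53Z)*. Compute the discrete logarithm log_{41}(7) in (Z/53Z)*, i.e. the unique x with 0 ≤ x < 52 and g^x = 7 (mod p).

50

Baby-step giant-step with m = ceil(sqrt(52)) = 8.
Baby table (41^j mod 53 for j=0..7):
  0:1  1:41  2:38  3:21  4:13  5:3  6:17  7:8
Giant step factor: 41^(-8) ≡ 16 (mod 53).
Scan 7·16^i mod 53 for i = 0, 1, …:
  i=0: 7   i=1: 6   i=2: 43   i=3: 52
  i=4: 37   i=5: 9   i=6: 38
Match at i=6, j=2: x = 6·8 + 2 = 50.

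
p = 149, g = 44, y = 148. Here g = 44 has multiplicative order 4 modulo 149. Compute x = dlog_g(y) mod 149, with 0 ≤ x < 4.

2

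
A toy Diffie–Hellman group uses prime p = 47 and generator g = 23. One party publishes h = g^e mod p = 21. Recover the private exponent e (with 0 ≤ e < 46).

38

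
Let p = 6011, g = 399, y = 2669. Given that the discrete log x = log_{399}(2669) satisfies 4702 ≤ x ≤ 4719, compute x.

4714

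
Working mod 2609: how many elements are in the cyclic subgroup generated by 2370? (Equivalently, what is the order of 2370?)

The order of 2370 must divide p − 1 = 2608 = 2^4 · 163.
Divisors: 1, 2, 4, 8, 16, 163, 326, 652, 1304, 2608.
Check each in increasing order: 2370^1 ≡ 2370;  2370^2 ≡ 2332;  2370^4 ≡ 1068;  2370^8 ≡ 491;  2370^16 ≡ 1053;  2370^163 ≡ 1866;  2370^326 ≡ 1550;  2370^652 ≡ 2220;  2370^1304 ≡ 2608;  2370^2608 ≡ 1.
Smallest exponent giving 1 is 2608.

2608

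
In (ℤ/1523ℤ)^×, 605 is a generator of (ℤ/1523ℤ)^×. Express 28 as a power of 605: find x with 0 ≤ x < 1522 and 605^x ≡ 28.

467

Baby-step giant-step with m = ceil(sqrt(1522)) = 40.
Baby table (605^j mod 1523 for j=0..39):
  0:1  1:605  2:505  3:925  4:684  5:1087  6:1222  7:655
  8:295  9:284  10:1244  11:258  12:744  13:835  14:1062  15:1327
  16:214  17:15  18:1460  19:1483  20:168  21:1122  22:1075  23:54
  24:687  25:1379  26:1214  27:384  28:824  29:499  30:341  31:700
  32:106  33:164  34:225  35:578  36:923  37:997  38:77  39:895
Giant step factor: 605^(-40) ≡ 1209 (mod 1523).
Scan 28·1209^i mod 1523 for i = 0, 1, …:
  i=0: 28   i=1: 346   i=2: 1012   i=3: 539
  i=4: 1330   i=5: 1205   i=6: 857   i=7: 473
  i=8: 732   i=9: 125   i=10: 348   i=11: 384
Match at i=11, j=27: x = 11·40 + 27 = 467.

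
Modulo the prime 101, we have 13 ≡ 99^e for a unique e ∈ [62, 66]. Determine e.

66

Compute 99^62 mod 101 = 45, then multiply by 99 repeatedly:
  99^62=45  99^63=11  99^64=79  99^65=44  99^66=13
Found 13 at exponent 66.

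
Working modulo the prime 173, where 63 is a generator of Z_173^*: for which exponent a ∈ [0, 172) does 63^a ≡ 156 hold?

Baby-step giant-step with m = ceil(sqrt(172)) = 14.
Baby table (63^j mod 173 for j=0..13):
  0:1  1:63  2:163  3:62  4:100  5:72  6:38  7:145
  8:139  9:107  10:167  11:141  12:60  13:147
Giant step factor: 63^(-14) ≡ 126 (mod 173).
Scan 156·126^i mod 173 for i = 0, 1, …:
  i=0: 156   i=1: 107
Match at i=1, j=9: a = 1·14 + 9 = 23.

23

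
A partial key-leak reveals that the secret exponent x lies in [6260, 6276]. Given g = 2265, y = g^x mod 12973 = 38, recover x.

6272

Compute 2265^6260 mod 12973 = 694, then multiply by 2265 repeatedly:
  2265^6260=694  2265^6261=2177  2265^6262=1165  2265^6263=5206  2265^6264=12106
  2265^6265=8141  2265^6266=4732  2265^6267=2282  2265^6268=5476  2265^6269=952
  2265^6270=2762  2265^6271=2944  2265^6272=38
Found 38 at exponent 6272.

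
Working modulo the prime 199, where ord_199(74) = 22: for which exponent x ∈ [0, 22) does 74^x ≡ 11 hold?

5

Successive powers of 74 modulo 199:
  74^0=1  74^1=74  74^2=103  74^3=60  74^4=62  74^5=11
So 74^5 ≡ 11 (mod 199), giving x = 5.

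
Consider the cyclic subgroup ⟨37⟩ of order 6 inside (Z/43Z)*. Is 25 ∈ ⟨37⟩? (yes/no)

25 ∈ ⟨37⟩ iff 25^6 ≡ 1 (mod 43), since |⟨37⟩| = 6.
25^6 mod 43 = 41.
Since 41 ≠ 1, 25 does not lie in the subgroup.

no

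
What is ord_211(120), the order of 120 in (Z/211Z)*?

The order of 120 must divide p − 1 = 210 = 2 · 3 · 5 · 7.
Divisors: 1, 2, 3, 5, 6, 7, 10, 14, 15, 21, 30, 35, 42, 70, 105, 210.
Check each in increasing order: 120^1 ≡ 120;  120^2 ≡ 52;  120^3 ≡ 121;  120^5 ≡ 173;  120^6 ≡ 82;  120^7 ≡ 134;  120^10 ≡ 178;  120^14 ≡ 21;  120^15 ≡ 199;  120^21 ≡ 71;  120^30 ≡ 144;  120^35 ≡ 14;  120^42 ≡ 188;  120^70 ≡ 196;  120^105 ≡ 1.
Smallest exponent giving 1 is 105.

105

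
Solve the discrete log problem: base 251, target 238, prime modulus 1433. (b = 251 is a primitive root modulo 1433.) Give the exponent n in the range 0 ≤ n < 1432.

694

Baby-step giant-step with m = ceil(sqrt(1432)) = 38.
Baby table (251^j mod 1433 for j=0..37):
  0:1  1:251  2:1382  3:96  4:1168  5:836  6:618  7:354
  8:8  9:575  10:1025  11:768  12:746  13:956  14:645  15:1399
  16:64  17:301  18:1035  19:412  20:236  21:483  22:861  23:1161
  24:512  25:975  26:1115  27:430  28:455  29:998  30:1156  31:690
  32:1230  33:635  34:322  35:574  36:774  37:819
Giant step factor: 251^(-38) ≡ 668 (mod 1433).
Scan 238·668^i mod 1433 for i = 0, 1, …:
  i=0: 238   i=1: 1354   i=2: 249   i=3: 104
  i=4: 688   i=5: 1024   i=6: 491   i=7: 1264
  i=8: 315   i=9: 1202     …   i=17: 1338
  i=18: 1025
Match at i=18, j=10: n = 18·38 + 10 = 694.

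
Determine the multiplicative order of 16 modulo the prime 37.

9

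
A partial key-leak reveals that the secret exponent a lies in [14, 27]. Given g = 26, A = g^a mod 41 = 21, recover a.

Compute 26^14 mod 41 = 8, then multiply by 26 repeatedly:
  26^14=8  26^15=3  26^16=37  26^17=19  26^18=2
  26^19=11  26^20=40  26^21=15  26^22=21
Found 21 at exponent 22.

22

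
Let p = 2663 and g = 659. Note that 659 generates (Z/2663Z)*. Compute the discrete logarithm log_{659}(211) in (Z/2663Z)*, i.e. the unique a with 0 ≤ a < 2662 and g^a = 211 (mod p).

Baby-step giant-step with m = ceil(sqrt(2662)) = 52.
Baby table (659^j mod 2663 for j=0..51):
  0:1  1:659  2:212  3:1232  4:2336  5:210  6:2577  7:1912
  8:409  9:568  10:1492  11:581  12:2070  13:674  14:2108  15:1749
  16:2175  17:631  18:401  19:622  20:2459  21:1377  22:2023  23:1657
  24:133  25:2431  26:1566  27:1413  28:1780  29:1300  30:1877  31:1311
  32:1137  33:980  34:1374  35:46  36:1021  37:1763  38:749  39:936
  40:1671  41:1370  42:73  43:173  44:2161  45:2057  46:96  47:2015
  48:1711  49:1100  50:564  51:1519
Giant step factor: 659^(-52) ≡ 379 (mod 2663).
Scan 211·379^i mod 2663 for i = 0, 1, …:
  i=0: 211   i=1: 79   i=2: 648   i=3: 596
  i=4: 2192   i=5: 2575   i=6: 1267   i=7: 853
  i=8: 1064   i=9: 1143     …   i=27: 2632
  i=28: 1566
Match at i=28, j=26: a = 28·52 + 26 = 1482.

1482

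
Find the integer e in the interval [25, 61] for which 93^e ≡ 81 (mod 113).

44

Compute 93^25 mod 113 = 94, then multiply by 93 repeatedly:
  93^25=94  93^26=41  93^27=84  93^28=15  93^29=39
  93^30=11  93^31=6  93^32=106  93^33=27  93^34=25
  93^35=65  93^36=56  93^37=10  93^38=26  93^39=45
  93^40=4  93^41=33  93^42=18  93^43=92  93^44=81
Found 81 at exponent 44.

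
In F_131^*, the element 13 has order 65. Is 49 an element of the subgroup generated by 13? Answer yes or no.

yes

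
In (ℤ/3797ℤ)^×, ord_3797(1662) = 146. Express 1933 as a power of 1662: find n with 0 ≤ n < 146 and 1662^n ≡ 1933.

Baby-step giant-step with m = ceil(sqrt(146)) = 13.
Baby table (1662^j mod 3797 for j=0..12):
  0:1  1:1662  2:1825  3:3144  4:656  5:533  6:1145  7:693
  8:1275  9:324  10:3111  11:2765  12:1060
Giant step factor: 1662^(-13) ≡ 2632 (mod 3797).
Scan 1933·2632^i mod 3797 for i = 0, 1, …:
  i=0: 1933   i=1: 3473   i=2: 1557   i=3: 1061
  i=4: 1757   i=5: 3475   i=6: 3024   i=7: 656
Match at i=7, j=4: n = 7·13 + 4 = 95.

95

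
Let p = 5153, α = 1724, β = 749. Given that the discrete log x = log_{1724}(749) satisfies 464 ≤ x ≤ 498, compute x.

495

Compute 1724^464 mod 5153 = 527, then multiply by 1724 repeatedly:
  1724^464=527  1724^465=1620  1724^466=5107  1724^467=3144  1724^468=4453
  1724^469=4155  1724^470=550  1724^471=48  1724^472=304  1724^473=3643
  1724^474=4178  1724^475=4131  1724^476=398  1724^477=803  1724^478=3368
  1724^479=4154  1724^480=3979  1724^481=1153  1724^482=3867  1724^483=3879
  1724^484=3955  1724^485=1001  1724^486=4622  1724^487=1790  1724^488=4466
  1724^489=802  1724^490=1644  1724^491=106  1724^492=2389  1724^493=1389
  1724^494=3644  1724^495=749
Found 749 at exponent 495.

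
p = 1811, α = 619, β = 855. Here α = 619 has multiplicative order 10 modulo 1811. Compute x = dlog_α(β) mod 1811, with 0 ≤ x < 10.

3

Successive powers of 619 modulo 1811:
  619^0=1  619^1=619  619^2=1040  619^3=855
So 619^3 ≡ 855 (mod 1811), giving x = 3.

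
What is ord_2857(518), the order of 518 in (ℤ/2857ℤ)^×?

952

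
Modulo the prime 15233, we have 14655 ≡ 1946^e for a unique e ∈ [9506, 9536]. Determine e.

9514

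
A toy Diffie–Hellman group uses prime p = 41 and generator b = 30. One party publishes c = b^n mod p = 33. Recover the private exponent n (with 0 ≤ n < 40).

Successive powers of 30 modulo 41:
  30^0=1  30^1=30  30^2=39  30^3=22  30^4=4  30^5=38
  30^6=33
So 30^6 ≡ 33 (mod 41), giving n = 6.

6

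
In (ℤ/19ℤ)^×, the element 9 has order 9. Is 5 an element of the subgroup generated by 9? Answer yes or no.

yes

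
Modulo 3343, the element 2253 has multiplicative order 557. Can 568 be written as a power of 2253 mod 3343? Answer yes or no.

no

568 ∈ ⟨2253⟩ iff 568^557 ≡ 1 (mod 3343), since |⟨2253⟩| = 557.
568^557 mod 3343 = 1425.
Since 1425 ≠ 1, 568 does not lie in the subgroup.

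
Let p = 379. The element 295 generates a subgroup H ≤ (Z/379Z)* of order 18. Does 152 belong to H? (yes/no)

no

⟨295⟩ has order 18; its elements mod 379 are {1, 40, 51, 52, 84, 115, 145, 180, 185, 194, 199, 234, 264, 295, 327, 328, 339, 378}.
152 is not in this set.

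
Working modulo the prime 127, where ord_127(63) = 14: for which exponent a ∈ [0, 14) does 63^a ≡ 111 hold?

Successive powers of 63 modulo 127:
  63^0=1  63^1=63  63^2=32  63^3=111
So 63^3 ≡ 111 (mod 127), giving a = 3.

3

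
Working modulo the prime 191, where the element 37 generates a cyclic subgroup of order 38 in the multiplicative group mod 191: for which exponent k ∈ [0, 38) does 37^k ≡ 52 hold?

Successive powers of 37 modulo 191:
  37^0=1  37^1=37  37^2=32  37^3=38  37^4=69  37^5=70
  37^6=107  37^7=139  37^8=177  37^9=55  37^10=125  37^11=41
  37^12=180  37^13=166  37^14=30  37^15=155  37^16=5  37^17=185
  37^18=160  37^19=190  37^20=154  37^21=159  37^22=153  37^23=122
  37^24=121  37^25=84  37^26=52
So 37^26 ≡ 52 (mod 191), giving k = 26.

26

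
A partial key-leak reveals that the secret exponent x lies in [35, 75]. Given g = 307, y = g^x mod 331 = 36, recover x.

Compute 307^35 mod 331 = 72, then multiply by 307 repeatedly:
  307^35=72  307^36=258  307^37=97  307^38=320  307^39=264
  307^40=284  307^41=135  307^42=70  307^43=306  307^44=269
  307^45=164  307^46=36
Found 36 at exponent 46.

46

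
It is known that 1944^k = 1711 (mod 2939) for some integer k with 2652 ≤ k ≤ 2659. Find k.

2652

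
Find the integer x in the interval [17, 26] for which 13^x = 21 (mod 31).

Compute 13^17 mod 31 = 17, then multiply by 13 repeatedly:
  13^17=17  13^18=4  13^19=21
Found 21 at exponent 19.

19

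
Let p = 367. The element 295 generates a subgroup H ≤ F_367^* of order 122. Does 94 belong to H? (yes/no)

no

94 ∈ ⟨295⟩ iff 94^122 ≡ 1 (mod 367), since |⟨295⟩| = 122.
94^122 mod 367 = 283.
Since 283 ≠ 1, 94 does not lie in the subgroup.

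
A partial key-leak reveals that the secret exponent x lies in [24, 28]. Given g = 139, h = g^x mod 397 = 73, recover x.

28

Compute 139^24 mod 397 = 260, then multiply by 139 repeatedly:
  139^24=260  139^25=13  139^26=219  139^27=269  139^28=73
Found 73 at exponent 28.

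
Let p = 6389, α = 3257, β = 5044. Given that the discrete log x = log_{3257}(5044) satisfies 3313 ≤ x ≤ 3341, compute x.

Compute 3257^3313 mod 6389 = 3129, then multiply by 3257 repeatedly:
  3257^3313=3129  3257^3314=698  3257^3315=5291  3257^3316=1654  3257^3317=1151
  3257^3318=4853  3257^3319=6224  3257^3320=5660  3257^3321=2355  3257^3322=3435
  3257^3323=656  3257^3324=2666  3257^3325=511  3257^3326=3187  3257^3327=4323
  3257^3328=5044
Found 5044 at exponent 3328.

3328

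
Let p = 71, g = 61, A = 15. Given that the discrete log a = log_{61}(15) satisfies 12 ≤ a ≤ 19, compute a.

Compute 61^12 mod 71 = 18, then multiply by 61 repeatedly:
  61^12=18  61^13=33  61^14=25  61^15=34  61^16=15
Found 15 at exponent 16.

16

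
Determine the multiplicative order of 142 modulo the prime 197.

49

The order of 142 must divide p − 1 = 196 = 2^2 · 7^2.
Divisors: 1, 2, 4, 7, 14, 28, 49, 98, 196.
Check each in increasing order: 142^1 ≡ 142;  142^2 ≡ 70;  142^4 ≡ 172;  142^7 ≡ 114;  142^14 ≡ 191;  142^28 ≡ 36;  142^49 ≡ 1.
Smallest exponent giving 1 is 49.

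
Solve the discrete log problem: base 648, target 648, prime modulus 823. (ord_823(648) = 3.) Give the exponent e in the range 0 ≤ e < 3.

1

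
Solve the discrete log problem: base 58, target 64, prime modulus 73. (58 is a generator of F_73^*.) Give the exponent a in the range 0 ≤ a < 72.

48

Baby-step giant-step with m = ceil(sqrt(72)) = 9.
Baby table (58^j mod 73 for j=0..8):
  0:1  1:58  2:6  3:56  4:36  5:44  6:70  7:45
  8:55
Giant step factor: 58^(-9) ≡ 63 (mod 73).
Scan 64·63^i mod 73 for i = 0, 1, …:
  i=0: 64   i=1: 17   i=2: 49   i=3: 21
  i=4: 9   i=5: 56
Match at i=5, j=3: a = 5·9 + 3 = 48.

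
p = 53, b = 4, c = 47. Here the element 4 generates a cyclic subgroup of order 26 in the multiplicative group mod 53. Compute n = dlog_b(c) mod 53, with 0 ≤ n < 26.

22

Successive powers of 4 modulo 53:
  4^0=1  4^1=4  4^2=16  4^3=11  4^4=44  4^5=17
  4^6=15  4^7=7  4^8=28  4^9=6  4^10=24  4^11=43
  4^12=13  4^13=52  4^14=49  4^15=37  4^16=42  4^17=9
  4^18=36  4^19=38  4^20=46  4^21=25  4^22=47
So 4^22 ≡ 47 (mod 53), giving n = 22.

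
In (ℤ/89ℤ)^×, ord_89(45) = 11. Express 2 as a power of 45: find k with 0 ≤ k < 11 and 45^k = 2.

10

Successive powers of 45 modulo 89:
  45^0=1  45^1=45  45^2=67  45^3=78  45^4=39  45^5=64
  45^6=32  45^7=16  45^8=8  45^9=4  45^10=2
So 45^10 ≡ 2 (mod 89), giving k = 10.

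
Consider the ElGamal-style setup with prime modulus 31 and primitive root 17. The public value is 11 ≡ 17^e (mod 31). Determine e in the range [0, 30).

Successive powers of 17 modulo 31:
  17^0=1  17^1=17  17^2=10  17^3=15  17^4=7  17^5=26
  17^6=8  17^7=12  17^8=18  17^9=27  17^10=25  17^11=22
  17^12=2  17^13=3  17^14=20  17^15=30  17^16=14  17^17=21
  17^18=16  17^19=24  17^20=5  17^21=23  17^22=19  17^23=13
  17^24=4  17^25=6  17^26=9  17^27=29  17^28=28  17^29=11
So 17^29 ≡ 11 (mod 31), giving e = 29.

29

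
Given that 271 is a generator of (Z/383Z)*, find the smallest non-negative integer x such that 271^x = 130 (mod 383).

64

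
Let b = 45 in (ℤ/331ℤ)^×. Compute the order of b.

165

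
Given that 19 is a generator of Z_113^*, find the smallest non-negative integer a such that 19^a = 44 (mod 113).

Baby-step giant-step with m = ceil(sqrt(112)) = 11.
Baby table (19^j mod 113 for j=0..10):
  0:1  1:19  2:22  3:79  4:32  5:43  6:26  7:42
  8:7  9:20  10:41
Giant step factor: 19^(-11) ≡ 47 (mod 113).
Scan 44·47^i mod 113 for i = 0, 1, …:
  i=0: 44   i=1: 34   i=2: 16   i=3: 74
  i=4: 88   i=5: 68   i=6: 32
Match at i=6, j=4: a = 6·11 + 4 = 70.

70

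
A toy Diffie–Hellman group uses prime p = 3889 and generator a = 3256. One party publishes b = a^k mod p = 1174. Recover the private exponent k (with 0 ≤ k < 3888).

Baby-step giant-step with m = ceil(sqrt(3888)) = 63.
Baby table (3256^j mod 3889 for j=0..62):
  0:1  1:3256  2:122  3:554  4:3217  5:1475  6:3574  7:1056
  8:460  9:495  10:1674  11:2055  12:2000  13:1814  14:2882  15:3524
  16:1594  17:2138  18:18  19:273  20:2196  21:2194  22:3460  23:3216
  24:2108  25:3452  26:502  27:1132  28:2909  29:1989  30:999  31:1540
  32:1319  33:1208  34:1469  35:3483  36:324  37:1025  38:638  39:602
  40:56  41:3442  42:2943  43:3801  44:1258  45:931  46:1805  47:801
  48:2426  49:497  50:408  51:2299  52:3108  53:470  54:1943  55:2894
  56:3706  57:3058  58:1008  59:3621  60:2417  61:2305  62:3199
Giant step factor: 3256^(-63) ≡ 1278 (mod 3889).
Scan 1174·1278^i mod 3889 for i = 0, 1, …:
  i=0: 1174   i=1: 3107   i=2: 77   i=3: 1181
  i=4: 386   i=5: 3294   i=6: 1834   i=7: 2674
  i=8: 2830   i=9: 3859     …   i=36: 2751
  i=37: 122
Match at i=37, j=2: k = 37·63 + 2 = 2333.

2333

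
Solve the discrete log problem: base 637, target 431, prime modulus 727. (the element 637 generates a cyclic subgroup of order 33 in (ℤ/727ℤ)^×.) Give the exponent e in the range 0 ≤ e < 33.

4

Successive powers of 637 modulo 727:
  637^0=1  637^1=637  637^2=103  637^3=181  637^4=431
So 637^4 ≡ 431 (mod 727), giving e = 4.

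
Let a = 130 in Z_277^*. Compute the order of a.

138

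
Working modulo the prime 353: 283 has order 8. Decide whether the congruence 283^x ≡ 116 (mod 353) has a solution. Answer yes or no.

116 ∈ ⟨283⟩ iff 116^8 ≡ 1 (mod 353), since |⟨283⟩| = 8.
116^8 mod 353 = 1.
Since 1 = 1, 116 lies in the subgroup.

yes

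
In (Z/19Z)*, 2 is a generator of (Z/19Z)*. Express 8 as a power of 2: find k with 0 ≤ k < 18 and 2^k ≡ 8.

3

Successive powers of 2 modulo 19:
  2^0=1  2^1=2  2^2=4  2^3=8
So 2^3 ≡ 8 (mod 19), giving k = 3.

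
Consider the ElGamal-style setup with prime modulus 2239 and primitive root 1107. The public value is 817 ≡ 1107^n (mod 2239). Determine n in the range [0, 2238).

1791

Baby-step giant-step with m = ceil(sqrt(2238)) = 48.
Baby table (1107^j mod 2239 for j=0..47):
  0:1  1:1107  2:716  3:6  4:2164  5:2057  6:36  7:1789
  8:1147  9:216  10:1778  11:165  12:1296  13:1712  14:990  15:1059
  16:1316  17:1462  18:1876  19:1179  20:2055  21:61  22:357  23:1135
  24:366  25:2142  26:93  27:2196  28:1657  29:558  30:1981  31:986
  32:1109  33:691  34:1438  35:2176  36:1907  37:1911  38:1861  39:247
  40:271  41:2210  42:1482  43:1626  44:2065  45:2175  46:800  47:1195
Giant step factor: 1107^(-48) ≡ 1860 (mod 2239).
Scan 817·1860^i mod 2239 for i = 0, 1, …:
  i=0: 817   i=1: 1578   i=2: 1990   i=3: 333
  i=4: 1416   i=5: 696   i=6: 418   i=7: 547
  i=8: 914   i=9: 639     …   i=36: 842
  i=37: 1059
Match at i=37, j=15: n = 37·48 + 15 = 1791.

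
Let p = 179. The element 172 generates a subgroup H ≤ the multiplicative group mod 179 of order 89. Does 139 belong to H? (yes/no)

yes

139 ∈ ⟨172⟩ iff 139^89 ≡ 1 (mod 179), since |⟨172⟩| = 89.
139^89 mod 179 = 1.
Since 1 = 1, 139 lies in the subgroup.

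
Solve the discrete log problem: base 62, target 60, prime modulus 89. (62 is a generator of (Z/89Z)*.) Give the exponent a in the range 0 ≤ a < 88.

49

Baby-step giant-step with m = ceil(sqrt(88)) = 10.
Baby table (62^j mod 89 for j=0..9):
  0:1  1:62  2:17  3:75  4:22  5:29  6:18  7:48
  8:39  9:15
Giant step factor: 62^(-10) ≡ 69 (mod 89).
Scan 60·69^i mod 89 for i = 0, 1, …:
  i=0: 60   i=1: 46   i=2: 59   i=3: 66
  i=4: 15
Match at i=4, j=9: a = 4·10 + 9 = 49.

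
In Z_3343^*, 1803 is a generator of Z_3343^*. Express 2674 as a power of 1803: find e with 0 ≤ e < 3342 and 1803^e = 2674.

1724

Baby-step giant-step with m = ceil(sqrt(3342)) = 58.
Baby table (1803^j mod 3343 for j=0..57):
  0:1  1:1803  2:1413  3:273  4:798  5:1304  6:983  7:559
  8:1634  9:919  10:2172  11:1463  12:162  13:1245  14:1582  15:767
  16:2242  17:639  18:2125  19:297  20:611  21:1786  22:849  23:2996
  24:2843  25:1110  26:2216  27:563  28:2160  29:3228  30:3264  31:1312
  32:2035  33:1834  34:475  35:617  36:2575  37:2641  38:1291  39:945
  40:2248  41:1428  42:574  43:1935  44:2056  45:2924  46:61  47:3007
  48:2618  49:3281  50:1876  51:2655  52:3132  53:669  54:2727  55:2571
  56:2115  57:2325
Giant step factor: 1803^(-58) ≡ 1319 (mod 3343).
Scan 2674·1319^i mod 3343 for i = 0, 1, …:
  i=0: 2674   i=1: 141   i=2: 2114   i=3: 304
  i=4: 3159   i=5: 1343   i=6: 2970   i=7: 2777
  i=8: 2278   i=9: 2668     …   i=28: 2540
  i=29: 574
Match at i=29, j=42: e = 29·58 + 42 = 1724.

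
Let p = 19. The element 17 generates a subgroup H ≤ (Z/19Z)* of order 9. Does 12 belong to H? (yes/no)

⟨17⟩ has order 9; its elements mod 19 are {1, 4, 5, 6, 7, 9, 11, 16, 17}.
12 is not in this set.

no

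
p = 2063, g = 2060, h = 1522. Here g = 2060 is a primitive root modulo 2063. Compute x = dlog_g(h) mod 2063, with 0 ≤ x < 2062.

Baby-step giant-step with m = ceil(sqrt(2062)) = 46.
Baby table (2060^j mod 2063 for j=0..45):
  0:1  1:2060  2:9  3:2036  4:81  5:1820  6:729  7:1939
  8:372  9:947  10:1285  11:271  12:1250  13:376  14:935  15:1321
  16:163  17:1574  18:1467  19:1788  20:825  21:1651  22:1236  23:418
  24:809  25:1699  26:1092  27:850  28:1576  29:1461  30:1806  31:771
  32:1813  33:750  34:1876  35:561  36:380  37:923  38:1357  39:55
  40:1898  41:495  42:578  43:329  44:1076  45:898
Giant step factor: 2060^(-46) ≡ 716 (mod 2063).
Scan 1522·716^i mod 2063 for i = 0, 1, …:
  i=0: 1522   i=1: 488   i=2: 761   i=3: 244
  i=4: 1412   i=5: 122   i=6: 706   i=7: 61
  i=8: 353   i=9: 1062     …   i=28: 228
  i=29: 271
Match at i=29, j=11: x = 29·46 + 11 = 1345.

1345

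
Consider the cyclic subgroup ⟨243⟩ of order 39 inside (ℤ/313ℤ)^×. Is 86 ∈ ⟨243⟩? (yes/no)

no

86 ∈ ⟨243⟩ iff 86^39 ≡ 1 (mod 313), since |⟨243⟩| = 39.
86^39 mod 313 = 188.
Since 188 ≠ 1, 86 does not lie in the subgroup.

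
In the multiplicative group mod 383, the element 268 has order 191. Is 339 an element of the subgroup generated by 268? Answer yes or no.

339 ∈ ⟨268⟩ iff 339^191 ≡ 1 (mod 383), since |⟨268⟩| = 191.
339^191 mod 383 = 1.
Since 1 = 1, 339 lies in the subgroup.

yes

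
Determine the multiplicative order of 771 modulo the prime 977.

244

The order of 771 must divide p − 1 = 976 = 2^4 · 61.
Divisors: 1, 2, 4, 8, 16, 61, 122, 244, 488, 976.
Check each in increasing order: 771^1 ≡ 771;  771^2 ≡ 425;  771^4 ≡ 857;  771^8 ≡ 722;  771^16 ≡ 543;  771^61 ≡ 252;  771^122 ≡ 976;  771^244 ≡ 1.
Smallest exponent giving 1 is 244.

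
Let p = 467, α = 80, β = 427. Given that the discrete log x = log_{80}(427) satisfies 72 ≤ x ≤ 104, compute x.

89

Compute 80^72 mod 467 = 343, then multiply by 80 repeatedly:
  80^72=343  80^73=354  80^74=300  80^75=183  80^76=163
  80^77=431  80^78=389  80^79=298  80^80=23  80^81=439
  80^82=95  80^83=128  80^84=433  80^85=82  80^86=22
  80^87=359  80^88=233  80^89=427
Found 427 at exponent 89.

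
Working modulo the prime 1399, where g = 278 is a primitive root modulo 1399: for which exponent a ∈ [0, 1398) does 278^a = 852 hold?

444

Baby-step giant-step with m = ceil(sqrt(1398)) = 38.
Baby table (278^j mod 1399 for j=0..37):
  0:1  1:278  2:339  3:509  4:203  5:474  6:266  7:1200
  8:638  9:1090  10:836  11:174  12:806  13:228  14:429  15:347
  16:1334  17:117  18:349  19:491  20:795  21:1367  22:897  23:344
  24:500  25:499  26:221  27:1281  28:772  29:569  30:95  31:1228
  32:28  33:789  34:1098  35:262  36:88  37:681
Giant step factor: 278^(-38) ≡ 1294 (mod 1399).
Scan 852·1294^i mod 1399 for i = 0, 1, …:
  i=0: 852   i=1: 76   i=2: 414   i=3: 1298
  i=4: 812   i=5: 79   i=6: 99   i=7: 797
  i=8: 255   i=9: 1205   i=10: 784   i=11: 221
Match at i=11, j=26: a = 11·38 + 26 = 444.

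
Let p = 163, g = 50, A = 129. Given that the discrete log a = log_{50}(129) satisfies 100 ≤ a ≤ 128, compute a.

109

Compute 50^100 mod 163 = 151, then multiply by 50 repeatedly:
  50^100=151  50^101=52  50^102=155  50^103=89  50^104=49
  50^105=5  50^106=87  50^107=112  50^108=58  50^109=129
Found 129 at exponent 109.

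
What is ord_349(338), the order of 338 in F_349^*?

116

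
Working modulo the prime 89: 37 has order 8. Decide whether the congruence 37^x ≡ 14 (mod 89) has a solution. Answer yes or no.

⟨37⟩ has order 8; its elements mod 89 are {1, 12, 34, 37, 52, 55, 77, 88}.
14 is not in this set.

no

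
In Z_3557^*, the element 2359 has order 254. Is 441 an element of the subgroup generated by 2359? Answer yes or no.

441 ∈ ⟨2359⟩ iff 441^254 ≡ 1 (mod 3557), since |⟨2359⟩| = 254.
441^254 mod 3557 = 1.
Since 1 = 1, 441 lies in the subgroup.

yes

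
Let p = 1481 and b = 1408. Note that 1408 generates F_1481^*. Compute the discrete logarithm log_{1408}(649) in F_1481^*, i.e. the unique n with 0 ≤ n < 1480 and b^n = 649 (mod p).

948

Baby-step giant-step with m = ceil(sqrt(1480)) = 39.
Baby table (1408^j mod 1481 for j=0..38):
  0:1  1:1408  2:886  3:486  4:66  5:1106  6:717  7:975
  8:1394  9:427  10:1411  11:667  12:182  13:43  14:1304  15:1073
  16:164  17:1357  18:166  19:1211  20:457  21:702  22:589  23:1433
  24:542  25:421  26:368  27:1275  28:228  29:1128  30:592  31:1214
  32:238  33:398  34:566  35:150  36:898  37:1091  38:331
Giant step factor: 1408^(-39) ≡ 685 (mod 1481).
Scan 649·685^i mod 1481 for i = 0, 1, …:
  i=0: 649   i=1: 265   i=2: 843   i=3: 1346
  i=4: 828   i=5: 1438   i=6: 165   i=7: 469
  i=8: 1369   i=9: 292     …   i=23: 904
  i=24: 182
Match at i=24, j=12: n = 24·39 + 12 = 948.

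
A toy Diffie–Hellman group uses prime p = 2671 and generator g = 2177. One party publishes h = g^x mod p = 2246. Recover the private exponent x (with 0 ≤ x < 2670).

771

Baby-step giant-step with m = ceil(sqrt(2670)) = 52.
Baby table (2177^j mod 2671 for j=0..51):
  0:1  1:2177  2:975  3:1801  4:2420  5:1128  6:1007  7:2019
  8:1568  9:2669  10:988  11:721  12:1740  13:502  14:415  15:657
  16:1304  17:2206  18:4  19:695  20:1229  21:1862  22:1667  23:1841
  24:1357  25:63  26:930  27:2663  28:1281  29:213  30:1618  31:2008
  32:1660  33:2628  34:2545  35:811  36:16  37:109  38:2245  39:2106
  40:1326  41:2022  42:86  43:252  44:1049  45:2639  46:2453  47:852
  48:1130  49:19  50:1298  51:2499
Giant step factor: 2177^(-52) ≡ 1309 (mod 2671).
Scan 2246·1309^i mod 2671 for i = 0, 1, …:
  i=0: 2246   i=1: 1914   i=2: 28   i=3: 1929
  i=4: 966   i=5: 1111   i=6: 1275   i=7: 2271
  i=8: 2587   i=9: 2226     …   i=13: 1200
  i=14: 252
Match at i=14, j=43: x = 14·52 + 43 = 771.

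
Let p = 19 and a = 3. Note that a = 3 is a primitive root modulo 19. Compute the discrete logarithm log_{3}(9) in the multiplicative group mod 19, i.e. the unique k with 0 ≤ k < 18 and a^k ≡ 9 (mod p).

Successive powers of 3 modulo 19:
  3^0=1  3^1=3  3^2=9
So 3^2 ≡ 9 (mod 19), giving k = 2.

2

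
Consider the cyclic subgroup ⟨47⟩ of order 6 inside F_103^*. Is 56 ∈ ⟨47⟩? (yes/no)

yes

⟨47⟩ has order 6; its elements mod 103 are {1, 46, 47, 56, 57, 102}.
56 is in this set.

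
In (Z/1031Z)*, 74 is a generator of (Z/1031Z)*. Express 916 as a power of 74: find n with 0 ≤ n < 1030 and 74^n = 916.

715

Baby-step giant-step with m = ceil(sqrt(1030)) = 33.
Baby table (74^j mod 1031 for j=0..32):
  0:1  1:74  2:321  3:41  4:972  5:789  6:650  7:674
  8:388  9:875  10:828  11:443  12:821  13:956  14:636  15:669
  16:18  17:301  18:623  19:738  20:1000  21:799  22:359  23:791
  24:798  25:285  26:470  27:757  28:344  29:712  30:107  31:701
  32:324
Giant step factor: 74^(-33) ≡ 933 (mod 1031).
Scan 916·933^i mod 1031 for i = 0, 1, …:
  i=0: 916   i=1: 960   i=2: 772   i=3: 638
  i=4: 367   i=5: 119   i=6: 710   i=7: 528
  i=8: 837   i=9: 454     …   i=20: 596
  i=21: 359
Match at i=21, j=22: n = 21·33 + 22 = 715.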